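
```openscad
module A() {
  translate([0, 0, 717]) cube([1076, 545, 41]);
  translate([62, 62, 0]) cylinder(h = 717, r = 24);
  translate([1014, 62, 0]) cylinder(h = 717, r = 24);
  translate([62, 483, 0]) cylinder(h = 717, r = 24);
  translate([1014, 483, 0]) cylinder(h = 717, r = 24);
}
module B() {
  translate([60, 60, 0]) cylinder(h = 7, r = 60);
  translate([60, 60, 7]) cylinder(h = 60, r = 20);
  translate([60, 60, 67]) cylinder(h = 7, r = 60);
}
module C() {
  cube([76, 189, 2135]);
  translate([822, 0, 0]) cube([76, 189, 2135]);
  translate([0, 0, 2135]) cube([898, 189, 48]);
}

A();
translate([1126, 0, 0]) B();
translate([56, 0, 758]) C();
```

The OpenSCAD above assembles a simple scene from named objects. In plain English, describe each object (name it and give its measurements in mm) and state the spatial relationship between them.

A is a table with a 1076×545 mm rectangular top, 41 mm thick, top surface at z = 758 mm, supported by four round legs of 48 mm diameter, each leg's bounding box inset 38 mm from the nearest pair of top edges, running from the floor.

B is a spool: two coaxial disc flanges of radius 60 mm and thickness 7 mm, joined by a core cylinder of radius 20 mm and height 60 mm. The lower flange rests on z = 0 and the three cylinders share a vertical axis.

C is a rectangular door frame: two vertical jambs of 76×189 mm section, 2135 mm tall, with a clear opening 746 mm wide between their inner faces. A header 48 mm tall and 189 mm deep lies on top of the jambs and spans the full outside width.

The spool is on the floor beside the table on its +x side. The door frame is on top of the table.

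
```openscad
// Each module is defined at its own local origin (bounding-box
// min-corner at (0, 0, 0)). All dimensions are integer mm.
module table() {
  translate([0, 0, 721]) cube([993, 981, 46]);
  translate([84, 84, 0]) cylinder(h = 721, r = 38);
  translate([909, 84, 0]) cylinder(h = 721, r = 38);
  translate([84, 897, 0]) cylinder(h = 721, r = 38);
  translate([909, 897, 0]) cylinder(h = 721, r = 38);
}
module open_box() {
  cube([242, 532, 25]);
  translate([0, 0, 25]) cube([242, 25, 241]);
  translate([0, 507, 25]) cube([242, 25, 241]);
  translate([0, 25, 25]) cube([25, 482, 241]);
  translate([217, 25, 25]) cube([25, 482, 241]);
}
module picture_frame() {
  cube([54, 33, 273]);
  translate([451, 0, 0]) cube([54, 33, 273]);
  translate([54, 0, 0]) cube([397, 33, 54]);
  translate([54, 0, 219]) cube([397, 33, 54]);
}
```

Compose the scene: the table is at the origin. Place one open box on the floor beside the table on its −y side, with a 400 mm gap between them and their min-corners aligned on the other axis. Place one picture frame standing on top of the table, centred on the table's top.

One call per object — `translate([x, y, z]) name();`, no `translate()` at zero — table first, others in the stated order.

table();
translate([0, -932, 0]) open_box();
translate([244, 474, 767]) picture_frame();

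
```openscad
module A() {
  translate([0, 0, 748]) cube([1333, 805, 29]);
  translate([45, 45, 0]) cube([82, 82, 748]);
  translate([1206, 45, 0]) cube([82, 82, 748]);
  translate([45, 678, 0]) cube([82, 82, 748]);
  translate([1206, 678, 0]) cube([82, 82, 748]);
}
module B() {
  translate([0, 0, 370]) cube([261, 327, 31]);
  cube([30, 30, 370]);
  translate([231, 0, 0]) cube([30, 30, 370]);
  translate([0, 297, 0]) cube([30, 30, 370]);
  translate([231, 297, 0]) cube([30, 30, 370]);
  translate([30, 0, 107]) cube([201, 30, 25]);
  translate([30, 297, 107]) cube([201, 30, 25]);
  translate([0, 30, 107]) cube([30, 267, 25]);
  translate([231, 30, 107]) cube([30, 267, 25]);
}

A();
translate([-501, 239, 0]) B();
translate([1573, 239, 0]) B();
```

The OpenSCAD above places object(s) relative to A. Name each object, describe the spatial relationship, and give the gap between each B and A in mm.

A is a table. B is a stool. Two stools sit around the table at the −x, +x sides. The gap between each stool and the table is 240 mm.

Each stool's nearest face is 240 mm from the table's bounding box.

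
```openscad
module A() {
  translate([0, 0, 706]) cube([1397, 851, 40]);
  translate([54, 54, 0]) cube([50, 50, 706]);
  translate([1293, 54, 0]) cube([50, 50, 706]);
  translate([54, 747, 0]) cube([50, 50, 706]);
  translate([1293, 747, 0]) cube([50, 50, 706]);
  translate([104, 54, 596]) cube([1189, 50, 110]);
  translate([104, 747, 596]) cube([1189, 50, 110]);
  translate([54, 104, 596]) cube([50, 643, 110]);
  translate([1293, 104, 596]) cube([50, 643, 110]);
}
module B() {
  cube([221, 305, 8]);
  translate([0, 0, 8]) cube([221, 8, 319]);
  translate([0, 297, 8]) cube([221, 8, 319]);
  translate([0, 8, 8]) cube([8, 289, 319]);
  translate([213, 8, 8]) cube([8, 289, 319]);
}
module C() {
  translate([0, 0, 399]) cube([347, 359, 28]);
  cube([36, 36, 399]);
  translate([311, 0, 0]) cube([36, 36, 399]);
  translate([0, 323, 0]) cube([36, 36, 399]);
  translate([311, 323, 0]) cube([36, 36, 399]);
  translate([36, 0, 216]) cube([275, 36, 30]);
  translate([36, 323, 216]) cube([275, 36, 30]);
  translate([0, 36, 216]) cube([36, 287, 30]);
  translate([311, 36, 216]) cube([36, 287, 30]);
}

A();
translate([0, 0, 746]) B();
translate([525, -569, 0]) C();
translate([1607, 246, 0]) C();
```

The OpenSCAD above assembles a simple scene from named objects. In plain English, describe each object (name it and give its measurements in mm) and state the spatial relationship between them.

A is a rectangular dining table. The top is 1397×851×40 mm with its upper surface at z = 746 mm. It stands on four 50×50 mm square legs, each inset 54 mm from the nearest pair of top edges, running from the floor to the underside of the top. Four apron rails, 50 mm thick and 110 mm tall, run between adjacent legs with their top edges flush with the underside of the top and their outer faces flush with the legs' outer faces.

B is an open-topped rectangular box: outside dimensions 221×305×327 mm, with a uniform wall and base thickness of 8 mm. The base is a full 221×305 slab on the floor; four walls sit on top of the base. The front and back walls (the −y and +y sides) span the full width; the two side walls fit between them.

C is a four-legged stool. The seat is 347×359 mm, 28 mm thick, top at z = 427 mm. It stands on four square legs, each 36×36 mm in cross-section, from z = 0 to the seat underside, each flush with a corner of the seat. Four stretchers, 36 mm wide and 30 mm tall, connect adjacent legs with their undersides at z = 216 mm, each running between the inner faces of the legs it joins and aligned with the legs' outer faces on the other axis.

The open box is on top of the table. Two stools sit around the table at the −y, +x sides.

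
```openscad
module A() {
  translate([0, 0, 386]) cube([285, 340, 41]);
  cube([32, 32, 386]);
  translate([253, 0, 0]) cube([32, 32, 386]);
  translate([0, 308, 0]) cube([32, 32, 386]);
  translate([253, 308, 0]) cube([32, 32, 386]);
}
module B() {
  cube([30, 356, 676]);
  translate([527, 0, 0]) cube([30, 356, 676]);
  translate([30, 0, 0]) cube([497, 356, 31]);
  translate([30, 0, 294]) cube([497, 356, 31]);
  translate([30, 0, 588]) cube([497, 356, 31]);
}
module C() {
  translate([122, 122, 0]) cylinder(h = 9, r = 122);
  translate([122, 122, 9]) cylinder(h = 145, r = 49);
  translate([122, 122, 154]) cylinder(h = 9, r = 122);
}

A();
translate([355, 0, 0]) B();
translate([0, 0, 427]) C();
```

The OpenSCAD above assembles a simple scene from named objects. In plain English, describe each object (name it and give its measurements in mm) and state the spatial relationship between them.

A is a four-legged stool. The seat is a 285×340×41 mm slab whose top surface is at z = 427 mm; four square legs, each 32×32 mm in cross-section, run from the floor (z = 0) to the underside of the seat, each flush with a corner of the seat.

B is an open bookshelf. Two side panels, each 30 mm thick, 356 mm deep and 676 mm tall, stand 557 mm apart (outside-to-outside). Between them sit 3 shelves, each 31 mm thick and 356 mm deep, spanning the full gap between the sides. The bottom shelf rests on the floor (its underside at z = 0) and the clear gap between one shelf's top and the next shelf's underside is 263 mm.

C is a spool: two coaxial disc flanges of radius 122 mm and thickness 9 mm, joined by a core cylinder of radius 49 mm and height 145 mm. The lower flange rests on z = 0 and the three cylinders share a vertical axis.

The bookshelf is on the floor beside the stool on its +x side. The spool is on top of the stool.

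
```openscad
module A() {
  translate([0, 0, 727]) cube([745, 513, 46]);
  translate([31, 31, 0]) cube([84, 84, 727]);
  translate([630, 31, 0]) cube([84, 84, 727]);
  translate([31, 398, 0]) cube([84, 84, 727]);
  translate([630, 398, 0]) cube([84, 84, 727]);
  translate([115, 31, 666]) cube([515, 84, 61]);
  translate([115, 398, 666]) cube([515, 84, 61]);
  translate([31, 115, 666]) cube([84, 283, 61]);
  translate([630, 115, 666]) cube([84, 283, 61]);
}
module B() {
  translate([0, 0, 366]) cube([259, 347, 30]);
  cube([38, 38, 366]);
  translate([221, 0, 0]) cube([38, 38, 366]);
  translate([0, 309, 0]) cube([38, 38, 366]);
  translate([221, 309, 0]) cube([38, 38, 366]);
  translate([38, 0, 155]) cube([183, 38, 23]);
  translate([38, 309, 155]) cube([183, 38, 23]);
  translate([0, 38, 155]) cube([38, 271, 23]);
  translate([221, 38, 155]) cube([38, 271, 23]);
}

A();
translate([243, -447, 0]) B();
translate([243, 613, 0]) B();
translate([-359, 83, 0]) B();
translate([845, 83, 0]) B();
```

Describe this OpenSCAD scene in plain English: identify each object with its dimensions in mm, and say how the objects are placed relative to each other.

A is a rectangular dining table. The top is 745×513×46 mm with its upper surface at z = 773 mm. It stands on four 84×84 mm square legs, each inset 31 mm from the nearest pair of top edges, running from the floor to the underside of the top. Four apron rails, 84 mm thick and 61 mm tall, run between adjacent legs with their top edges flush with the underside of the top and their outer faces flush with the legs' outer faces.

B is a four-legged stool. The seat is 259×347 mm, 30 mm thick, top at z = 396 mm. It stands on four square legs, each 38×38 mm in cross-section, from z = 0 to the seat underside, each flush with a corner of the seat. Four stretchers, 38 mm wide and 23 mm tall, connect adjacent legs with their undersides at z = 155 mm, each running between the inner faces of the legs it joins and aligned with the legs' outer faces on the other axis.

Four stools sit around the table at the −y, +y, −x, +x sides.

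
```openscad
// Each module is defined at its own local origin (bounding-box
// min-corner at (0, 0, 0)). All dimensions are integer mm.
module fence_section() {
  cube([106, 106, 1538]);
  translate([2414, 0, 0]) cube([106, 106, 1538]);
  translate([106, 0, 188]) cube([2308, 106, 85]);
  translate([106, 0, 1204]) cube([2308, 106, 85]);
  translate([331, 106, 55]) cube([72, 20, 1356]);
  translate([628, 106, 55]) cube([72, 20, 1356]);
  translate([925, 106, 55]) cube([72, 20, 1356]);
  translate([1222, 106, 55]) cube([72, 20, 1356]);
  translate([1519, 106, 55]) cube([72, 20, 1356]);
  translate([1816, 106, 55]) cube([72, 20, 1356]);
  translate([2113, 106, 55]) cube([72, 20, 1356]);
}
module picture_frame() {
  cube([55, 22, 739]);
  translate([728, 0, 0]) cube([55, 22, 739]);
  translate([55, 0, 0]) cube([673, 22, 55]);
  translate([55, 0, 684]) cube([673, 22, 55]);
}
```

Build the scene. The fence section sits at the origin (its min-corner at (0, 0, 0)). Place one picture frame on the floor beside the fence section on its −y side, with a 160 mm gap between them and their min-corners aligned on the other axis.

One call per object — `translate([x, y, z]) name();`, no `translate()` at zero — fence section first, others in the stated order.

fence_section();
translate([0, -182, 0]) picture_frame();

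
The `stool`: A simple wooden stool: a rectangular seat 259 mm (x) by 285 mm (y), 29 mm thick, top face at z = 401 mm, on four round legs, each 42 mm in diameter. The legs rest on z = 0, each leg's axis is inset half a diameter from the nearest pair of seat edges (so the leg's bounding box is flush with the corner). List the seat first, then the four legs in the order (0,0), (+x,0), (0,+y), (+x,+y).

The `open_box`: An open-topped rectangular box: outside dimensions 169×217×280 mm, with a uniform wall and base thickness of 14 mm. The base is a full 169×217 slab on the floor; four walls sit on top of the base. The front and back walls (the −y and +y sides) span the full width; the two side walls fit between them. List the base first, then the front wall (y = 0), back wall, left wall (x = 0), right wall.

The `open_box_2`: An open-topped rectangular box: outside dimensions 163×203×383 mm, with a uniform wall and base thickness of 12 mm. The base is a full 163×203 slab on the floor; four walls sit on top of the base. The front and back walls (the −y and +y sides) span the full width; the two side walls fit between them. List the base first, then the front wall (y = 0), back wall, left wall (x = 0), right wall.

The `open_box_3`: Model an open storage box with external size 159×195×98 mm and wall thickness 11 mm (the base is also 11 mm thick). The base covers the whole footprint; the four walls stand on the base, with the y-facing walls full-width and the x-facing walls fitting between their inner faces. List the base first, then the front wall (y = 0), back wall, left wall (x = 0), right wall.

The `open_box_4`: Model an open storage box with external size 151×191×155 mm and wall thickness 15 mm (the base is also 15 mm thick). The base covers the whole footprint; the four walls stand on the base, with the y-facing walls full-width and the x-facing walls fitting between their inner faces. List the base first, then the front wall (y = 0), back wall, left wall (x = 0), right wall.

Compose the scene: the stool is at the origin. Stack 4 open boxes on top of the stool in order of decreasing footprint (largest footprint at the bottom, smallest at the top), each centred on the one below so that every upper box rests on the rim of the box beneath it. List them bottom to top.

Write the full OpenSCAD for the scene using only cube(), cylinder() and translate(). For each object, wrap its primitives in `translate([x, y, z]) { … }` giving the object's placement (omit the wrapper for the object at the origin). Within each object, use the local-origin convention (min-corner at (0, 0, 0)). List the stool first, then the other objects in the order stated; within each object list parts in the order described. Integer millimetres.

translate([0, 0, 372]) cube([259, 285, 29]);
translate([21, 21, 0]) cylinder(h = 372, r = 21);
translate([238, 21, 0]) cylinder(h = 372, r = 21);
translate([21, 264, 0]) cylinder(h = 372, r = 21);
translate([238, 264, 0]) cylinder(h = 372, r = 21);
translate([45, 34, 401]) {
  cube([169, 217, 14]);
  translate([0, 0, 14]) cube([169, 14, 266]);
  translate([0, 203, 14]) cube([169, 14, 266]);
  translate([0, 14, 14]) cube([14, 189, 266]);
  translate([155, 14, 14]) cube([14, 189, 266]);
}
translate([48, 41, 681]) {
  cube([163, 203, 12]);
  translate([0, 0, 12]) cube([163, 12, 371]);
  translate([0, 191, 12]) cube([163, 12, 371]);
  translate([0, 12, 12]) cube([12, 179, 371]);
  translate([151, 12, 12]) cube([12, 179, 371]);
}
translate([50, 45, 1064]) {
  cube([159, 195, 11]);
  translate([0, 0, 11]) cube([159, 11, 87]);
  translate([0, 184, 11]) cube([159, 11, 87]);
  translate([0, 11, 11]) cube([11, 173, 87]);
  translate([148, 11, 11]) cube([11, 173, 87]);
}
translate([54, 47, 1162]) {
  cube([151, 191, 15]);
  translate([0, 0, 15]) cube([151, 15, 140]);
  translate([0, 176, 15]) cube([151, 15, 140]);
  translate([0, 15, 15]) cube([15, 161, 140]);
  translate([136, 15, 15]) cube([15, 161, 140]);
}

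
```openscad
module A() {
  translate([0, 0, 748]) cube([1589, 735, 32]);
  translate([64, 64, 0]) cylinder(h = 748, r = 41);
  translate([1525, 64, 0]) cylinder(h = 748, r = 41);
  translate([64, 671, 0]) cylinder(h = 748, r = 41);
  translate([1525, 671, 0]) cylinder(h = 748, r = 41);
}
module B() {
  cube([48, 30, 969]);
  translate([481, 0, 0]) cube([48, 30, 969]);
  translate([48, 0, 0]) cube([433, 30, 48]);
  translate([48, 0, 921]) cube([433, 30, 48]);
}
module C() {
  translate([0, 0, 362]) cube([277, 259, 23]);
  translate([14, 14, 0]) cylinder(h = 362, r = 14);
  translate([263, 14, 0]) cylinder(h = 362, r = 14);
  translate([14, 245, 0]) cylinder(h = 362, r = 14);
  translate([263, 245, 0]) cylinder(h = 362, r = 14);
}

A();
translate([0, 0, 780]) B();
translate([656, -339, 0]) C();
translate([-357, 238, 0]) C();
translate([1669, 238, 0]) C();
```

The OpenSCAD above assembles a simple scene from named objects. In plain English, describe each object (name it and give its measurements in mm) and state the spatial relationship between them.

A is a table: top 1589 mm (x) × 735 mm (y), 32 mm thick, upper face at z = 780 mm, on four round legs of 82 mm diameter, each leg's bounding box inset 23 mm from the nearest pair of top edges, running from z = 0 to the bottom of the top.

B is a picture frame with a 433×873 mm rectangular opening (x by z) and a uniform 48 mm border on every side. Frame depth is 30 mm along y. It is built from two vertical stiles running the full outside height and two horizontal rails spanning the gap between the stiles.

C is a simple wooden stool: a rectangular seat 277 mm (x) by 259 mm (y), 23 mm thick, top face at z = 385 mm, on four round legs, each 28 mm in diameter. The legs rest on z = 0, each leg's axis is inset half a diameter from the nearest pair of seat edges (so the leg's bounding box is flush with the corner).

The picture frame is on top of the table. Three stools sit around the table at the −y, −x, +x sides.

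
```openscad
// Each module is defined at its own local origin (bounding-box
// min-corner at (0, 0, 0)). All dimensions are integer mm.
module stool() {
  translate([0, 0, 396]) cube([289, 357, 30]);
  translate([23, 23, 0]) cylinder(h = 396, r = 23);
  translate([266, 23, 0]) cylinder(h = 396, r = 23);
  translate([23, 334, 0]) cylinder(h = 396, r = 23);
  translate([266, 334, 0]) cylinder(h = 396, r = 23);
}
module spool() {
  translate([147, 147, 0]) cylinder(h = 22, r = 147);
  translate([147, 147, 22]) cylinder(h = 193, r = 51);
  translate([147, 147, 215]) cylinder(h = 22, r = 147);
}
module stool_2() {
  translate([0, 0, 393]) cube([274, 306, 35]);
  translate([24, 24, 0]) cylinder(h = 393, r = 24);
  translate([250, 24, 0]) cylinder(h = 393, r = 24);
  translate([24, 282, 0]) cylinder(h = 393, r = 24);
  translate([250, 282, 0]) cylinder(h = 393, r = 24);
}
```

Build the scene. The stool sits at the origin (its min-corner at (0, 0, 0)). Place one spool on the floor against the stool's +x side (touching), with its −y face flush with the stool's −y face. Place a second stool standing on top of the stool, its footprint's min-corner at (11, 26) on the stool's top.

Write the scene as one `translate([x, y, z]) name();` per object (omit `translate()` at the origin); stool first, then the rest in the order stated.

stool();
translate([289, 0, 0]) spool();
translate([11, 26, 426]) stool_2();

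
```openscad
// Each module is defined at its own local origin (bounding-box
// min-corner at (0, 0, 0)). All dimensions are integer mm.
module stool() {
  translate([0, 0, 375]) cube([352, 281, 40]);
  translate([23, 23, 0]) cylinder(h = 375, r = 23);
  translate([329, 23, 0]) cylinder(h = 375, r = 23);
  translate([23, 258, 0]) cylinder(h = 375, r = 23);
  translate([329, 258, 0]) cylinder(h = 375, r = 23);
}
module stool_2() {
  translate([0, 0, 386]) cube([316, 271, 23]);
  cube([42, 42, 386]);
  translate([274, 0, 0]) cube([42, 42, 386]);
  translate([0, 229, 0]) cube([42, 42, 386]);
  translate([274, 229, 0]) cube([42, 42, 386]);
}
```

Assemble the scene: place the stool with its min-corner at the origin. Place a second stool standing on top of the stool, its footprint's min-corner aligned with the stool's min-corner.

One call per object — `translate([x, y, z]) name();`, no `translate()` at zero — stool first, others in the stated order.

stool();
translate([0, 0, 415]) stool_2();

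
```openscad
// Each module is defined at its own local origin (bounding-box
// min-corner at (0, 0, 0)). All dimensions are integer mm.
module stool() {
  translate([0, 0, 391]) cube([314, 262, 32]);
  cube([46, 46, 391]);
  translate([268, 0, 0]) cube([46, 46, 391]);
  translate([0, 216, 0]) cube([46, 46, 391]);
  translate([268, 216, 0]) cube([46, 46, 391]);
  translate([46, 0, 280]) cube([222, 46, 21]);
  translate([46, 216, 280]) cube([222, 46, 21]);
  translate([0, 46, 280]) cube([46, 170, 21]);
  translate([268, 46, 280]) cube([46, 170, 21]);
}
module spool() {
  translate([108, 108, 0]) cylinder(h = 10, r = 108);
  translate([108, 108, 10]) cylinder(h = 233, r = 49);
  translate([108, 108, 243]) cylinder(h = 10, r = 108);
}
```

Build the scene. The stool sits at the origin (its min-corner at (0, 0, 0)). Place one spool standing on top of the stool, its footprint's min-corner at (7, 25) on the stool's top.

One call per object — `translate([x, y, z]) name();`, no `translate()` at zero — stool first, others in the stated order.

stool();
translate([7, 25, 423]) spool();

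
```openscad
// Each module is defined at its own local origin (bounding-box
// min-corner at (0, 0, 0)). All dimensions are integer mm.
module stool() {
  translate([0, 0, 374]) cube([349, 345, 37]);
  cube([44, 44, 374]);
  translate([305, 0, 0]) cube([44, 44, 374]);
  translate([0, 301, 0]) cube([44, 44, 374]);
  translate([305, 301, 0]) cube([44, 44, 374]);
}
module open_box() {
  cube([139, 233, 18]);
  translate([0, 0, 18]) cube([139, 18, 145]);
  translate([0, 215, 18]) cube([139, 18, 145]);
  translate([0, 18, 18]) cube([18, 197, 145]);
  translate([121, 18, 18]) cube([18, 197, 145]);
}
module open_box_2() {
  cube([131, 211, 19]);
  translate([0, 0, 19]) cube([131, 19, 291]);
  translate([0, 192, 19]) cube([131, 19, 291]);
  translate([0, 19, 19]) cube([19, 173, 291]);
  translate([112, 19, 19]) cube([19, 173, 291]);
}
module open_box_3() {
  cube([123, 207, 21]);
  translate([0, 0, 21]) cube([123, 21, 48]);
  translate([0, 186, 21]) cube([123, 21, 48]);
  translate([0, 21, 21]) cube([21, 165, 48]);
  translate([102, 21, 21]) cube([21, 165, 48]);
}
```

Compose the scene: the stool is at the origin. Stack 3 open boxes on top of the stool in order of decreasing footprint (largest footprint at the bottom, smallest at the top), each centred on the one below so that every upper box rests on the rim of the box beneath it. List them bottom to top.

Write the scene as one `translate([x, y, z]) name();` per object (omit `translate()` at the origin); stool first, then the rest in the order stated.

stool();
translate([105, 56, 411]) open_box();
translate([109, 67, 574]) open_box_2();
translate([113, 69, 884]) open_box_3();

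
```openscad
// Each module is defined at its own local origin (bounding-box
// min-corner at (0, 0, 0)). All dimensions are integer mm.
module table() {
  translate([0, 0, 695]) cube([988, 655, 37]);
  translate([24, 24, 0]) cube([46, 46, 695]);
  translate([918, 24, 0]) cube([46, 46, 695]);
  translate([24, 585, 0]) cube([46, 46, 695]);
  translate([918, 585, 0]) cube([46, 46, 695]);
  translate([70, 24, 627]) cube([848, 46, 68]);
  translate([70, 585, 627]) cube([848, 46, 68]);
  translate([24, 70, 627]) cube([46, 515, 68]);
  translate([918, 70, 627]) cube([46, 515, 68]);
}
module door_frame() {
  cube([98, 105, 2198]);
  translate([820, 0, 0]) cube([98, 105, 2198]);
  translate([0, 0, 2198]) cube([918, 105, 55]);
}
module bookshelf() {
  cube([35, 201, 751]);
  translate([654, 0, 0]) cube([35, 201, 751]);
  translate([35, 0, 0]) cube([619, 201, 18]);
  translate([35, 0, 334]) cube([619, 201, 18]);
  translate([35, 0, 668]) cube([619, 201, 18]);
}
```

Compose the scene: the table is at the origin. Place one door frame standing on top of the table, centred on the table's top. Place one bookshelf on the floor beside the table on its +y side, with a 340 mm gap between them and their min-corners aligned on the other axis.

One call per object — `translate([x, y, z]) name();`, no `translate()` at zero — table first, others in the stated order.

table();
translate([35, 275, 732]) door_frame();
translate([0, 995, 0]) bookshelf();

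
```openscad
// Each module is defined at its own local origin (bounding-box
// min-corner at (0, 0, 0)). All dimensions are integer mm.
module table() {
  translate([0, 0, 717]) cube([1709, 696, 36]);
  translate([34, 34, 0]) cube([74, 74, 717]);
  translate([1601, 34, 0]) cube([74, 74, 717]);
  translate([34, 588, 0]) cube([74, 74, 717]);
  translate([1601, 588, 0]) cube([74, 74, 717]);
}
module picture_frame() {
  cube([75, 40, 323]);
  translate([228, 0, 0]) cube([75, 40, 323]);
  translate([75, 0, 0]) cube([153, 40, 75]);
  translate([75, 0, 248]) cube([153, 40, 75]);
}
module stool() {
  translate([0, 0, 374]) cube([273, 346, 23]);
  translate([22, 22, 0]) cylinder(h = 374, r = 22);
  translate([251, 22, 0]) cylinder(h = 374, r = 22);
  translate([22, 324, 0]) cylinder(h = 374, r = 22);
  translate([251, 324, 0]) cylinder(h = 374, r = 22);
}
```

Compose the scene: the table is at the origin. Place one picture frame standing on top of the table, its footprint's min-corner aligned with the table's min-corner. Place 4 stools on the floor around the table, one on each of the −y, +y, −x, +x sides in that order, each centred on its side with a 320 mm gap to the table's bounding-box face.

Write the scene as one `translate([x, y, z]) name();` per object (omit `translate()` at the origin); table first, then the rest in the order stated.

table();
translate([0, 0, 753]) picture_frame();
translate([718, -666, 0]) stool();
translate([718, 1016, 0]) stool();
translate([-593, 175, 0]) stool();
translate([2029, 175, 0]) stool();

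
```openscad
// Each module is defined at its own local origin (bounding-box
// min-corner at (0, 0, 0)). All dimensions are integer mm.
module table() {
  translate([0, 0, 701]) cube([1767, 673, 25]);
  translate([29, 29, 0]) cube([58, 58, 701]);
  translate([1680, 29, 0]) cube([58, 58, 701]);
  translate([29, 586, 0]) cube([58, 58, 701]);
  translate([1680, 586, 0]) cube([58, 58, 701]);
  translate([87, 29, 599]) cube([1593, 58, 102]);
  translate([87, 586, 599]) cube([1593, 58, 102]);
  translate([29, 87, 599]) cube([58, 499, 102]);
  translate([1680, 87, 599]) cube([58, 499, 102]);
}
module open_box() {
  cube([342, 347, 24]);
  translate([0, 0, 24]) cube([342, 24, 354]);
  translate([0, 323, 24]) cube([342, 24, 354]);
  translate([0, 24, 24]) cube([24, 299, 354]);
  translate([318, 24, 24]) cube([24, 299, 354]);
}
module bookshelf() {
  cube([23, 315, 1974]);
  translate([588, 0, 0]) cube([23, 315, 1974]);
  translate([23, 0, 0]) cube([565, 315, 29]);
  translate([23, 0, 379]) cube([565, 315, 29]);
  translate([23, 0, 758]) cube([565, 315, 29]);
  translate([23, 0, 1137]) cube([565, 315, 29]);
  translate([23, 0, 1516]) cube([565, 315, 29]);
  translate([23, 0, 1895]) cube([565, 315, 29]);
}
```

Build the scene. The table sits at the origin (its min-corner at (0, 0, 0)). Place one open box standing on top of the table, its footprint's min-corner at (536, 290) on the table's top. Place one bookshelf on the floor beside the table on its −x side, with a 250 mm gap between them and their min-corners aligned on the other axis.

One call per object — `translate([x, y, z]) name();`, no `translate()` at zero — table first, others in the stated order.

table();
translate([536, 290, 726]) open_box();
translate([-861, 0, 0]) bookshelf();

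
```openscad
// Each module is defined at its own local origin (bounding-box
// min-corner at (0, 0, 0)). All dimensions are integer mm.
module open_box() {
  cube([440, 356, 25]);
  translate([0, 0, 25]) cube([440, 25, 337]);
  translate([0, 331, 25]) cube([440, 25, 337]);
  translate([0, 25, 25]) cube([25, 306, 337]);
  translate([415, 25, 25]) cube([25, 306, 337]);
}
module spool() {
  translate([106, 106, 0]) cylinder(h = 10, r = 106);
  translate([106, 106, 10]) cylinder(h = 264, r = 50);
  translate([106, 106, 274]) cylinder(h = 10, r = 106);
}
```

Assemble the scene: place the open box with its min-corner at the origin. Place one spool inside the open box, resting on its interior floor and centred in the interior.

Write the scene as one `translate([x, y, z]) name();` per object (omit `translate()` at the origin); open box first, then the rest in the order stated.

open_box();
translate([114, 72, 25]) spool();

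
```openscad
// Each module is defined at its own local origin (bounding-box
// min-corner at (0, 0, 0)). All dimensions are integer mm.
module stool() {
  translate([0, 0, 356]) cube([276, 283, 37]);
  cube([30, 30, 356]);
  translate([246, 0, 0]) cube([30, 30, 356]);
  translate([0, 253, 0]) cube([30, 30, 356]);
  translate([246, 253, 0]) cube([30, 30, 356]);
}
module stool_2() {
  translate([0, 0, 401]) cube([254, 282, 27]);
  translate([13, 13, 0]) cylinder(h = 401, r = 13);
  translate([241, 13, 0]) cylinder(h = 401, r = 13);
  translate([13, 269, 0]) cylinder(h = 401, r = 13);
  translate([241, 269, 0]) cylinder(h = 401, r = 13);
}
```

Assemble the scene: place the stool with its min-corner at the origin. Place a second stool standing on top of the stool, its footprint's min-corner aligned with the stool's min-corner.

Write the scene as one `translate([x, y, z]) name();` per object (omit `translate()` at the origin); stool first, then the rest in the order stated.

stool();
translate([0, 0, 393]) stool_2();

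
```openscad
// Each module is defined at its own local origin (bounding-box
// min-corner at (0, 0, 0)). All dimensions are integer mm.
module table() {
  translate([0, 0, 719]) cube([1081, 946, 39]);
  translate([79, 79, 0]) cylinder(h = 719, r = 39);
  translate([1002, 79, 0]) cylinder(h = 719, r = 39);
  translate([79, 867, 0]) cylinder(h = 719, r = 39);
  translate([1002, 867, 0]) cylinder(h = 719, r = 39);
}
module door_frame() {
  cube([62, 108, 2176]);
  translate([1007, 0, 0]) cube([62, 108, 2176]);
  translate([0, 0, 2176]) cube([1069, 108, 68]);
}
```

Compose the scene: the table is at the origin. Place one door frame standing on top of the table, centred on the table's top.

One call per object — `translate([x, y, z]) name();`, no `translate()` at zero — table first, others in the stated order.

table();
translate([6, 419, 758]) door_frame();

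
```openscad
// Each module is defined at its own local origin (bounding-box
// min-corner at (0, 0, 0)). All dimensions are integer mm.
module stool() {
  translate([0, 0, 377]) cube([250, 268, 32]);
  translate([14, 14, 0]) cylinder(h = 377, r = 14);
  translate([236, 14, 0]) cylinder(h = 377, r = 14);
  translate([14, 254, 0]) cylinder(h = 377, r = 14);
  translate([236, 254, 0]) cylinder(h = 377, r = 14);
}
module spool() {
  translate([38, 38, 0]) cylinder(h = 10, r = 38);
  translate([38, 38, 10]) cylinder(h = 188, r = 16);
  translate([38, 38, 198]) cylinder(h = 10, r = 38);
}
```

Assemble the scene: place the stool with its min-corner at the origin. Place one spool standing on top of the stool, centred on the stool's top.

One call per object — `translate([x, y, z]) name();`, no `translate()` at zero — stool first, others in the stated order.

stool();
translate([87, 96, 409]) spool();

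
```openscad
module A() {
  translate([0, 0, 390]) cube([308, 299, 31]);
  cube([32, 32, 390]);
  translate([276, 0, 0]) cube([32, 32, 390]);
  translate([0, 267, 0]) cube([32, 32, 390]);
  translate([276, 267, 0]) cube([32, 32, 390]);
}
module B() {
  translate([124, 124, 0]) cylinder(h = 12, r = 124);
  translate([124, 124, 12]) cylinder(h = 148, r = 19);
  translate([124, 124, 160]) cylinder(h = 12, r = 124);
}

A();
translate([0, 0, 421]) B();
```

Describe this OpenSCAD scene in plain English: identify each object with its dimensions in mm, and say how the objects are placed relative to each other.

A is a four-legged stool. The seat is 308×299 mm, 31 mm thick, top at z = 421 mm. It stands on four square legs, each 32×32 mm in cross-section, from z = 0 to the seat underside, each flush with a corner of the seat.

B is a spool: two coaxial disc flanges of radius 124 mm and thickness 12 mm, joined by a core cylinder of radius 19 mm and height 148 mm. The lower flange rests on z = 0 and the three cylinders share a vertical axis.

The spool is on top of the stool.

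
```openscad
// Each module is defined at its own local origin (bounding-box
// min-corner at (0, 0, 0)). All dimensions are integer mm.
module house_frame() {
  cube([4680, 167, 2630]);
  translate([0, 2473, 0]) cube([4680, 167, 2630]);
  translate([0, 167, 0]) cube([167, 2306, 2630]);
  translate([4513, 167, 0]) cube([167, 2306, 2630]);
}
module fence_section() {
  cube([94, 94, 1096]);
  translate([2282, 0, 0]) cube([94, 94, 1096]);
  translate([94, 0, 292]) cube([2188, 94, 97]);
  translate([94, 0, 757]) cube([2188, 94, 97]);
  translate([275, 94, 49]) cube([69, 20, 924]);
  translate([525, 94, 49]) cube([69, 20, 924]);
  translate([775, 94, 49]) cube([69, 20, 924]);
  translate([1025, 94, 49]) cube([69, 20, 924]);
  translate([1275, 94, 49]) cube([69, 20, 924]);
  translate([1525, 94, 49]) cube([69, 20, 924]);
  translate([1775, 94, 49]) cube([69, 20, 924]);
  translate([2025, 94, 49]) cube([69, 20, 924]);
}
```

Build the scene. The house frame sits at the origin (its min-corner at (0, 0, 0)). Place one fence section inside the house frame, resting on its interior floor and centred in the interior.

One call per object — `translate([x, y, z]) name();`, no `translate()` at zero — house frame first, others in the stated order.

house_frame();
translate([1152, 1263, 0]) fence_section();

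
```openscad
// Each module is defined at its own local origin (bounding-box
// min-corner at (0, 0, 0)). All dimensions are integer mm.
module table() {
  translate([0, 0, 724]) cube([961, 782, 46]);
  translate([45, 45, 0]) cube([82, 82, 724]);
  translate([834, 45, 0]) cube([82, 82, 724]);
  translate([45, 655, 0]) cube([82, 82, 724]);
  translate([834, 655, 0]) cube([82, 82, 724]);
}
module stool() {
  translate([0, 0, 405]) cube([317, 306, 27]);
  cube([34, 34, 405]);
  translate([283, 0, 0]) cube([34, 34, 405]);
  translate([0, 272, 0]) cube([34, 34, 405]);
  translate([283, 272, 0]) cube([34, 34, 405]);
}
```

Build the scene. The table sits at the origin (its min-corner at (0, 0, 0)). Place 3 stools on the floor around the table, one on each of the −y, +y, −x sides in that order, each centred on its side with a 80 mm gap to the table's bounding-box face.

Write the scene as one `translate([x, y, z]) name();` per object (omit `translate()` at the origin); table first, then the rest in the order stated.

table();
translate([322, -386, 0]) stool();
translate([322, 862, 0]) stool();
translate([-397, 238, 0]) stool();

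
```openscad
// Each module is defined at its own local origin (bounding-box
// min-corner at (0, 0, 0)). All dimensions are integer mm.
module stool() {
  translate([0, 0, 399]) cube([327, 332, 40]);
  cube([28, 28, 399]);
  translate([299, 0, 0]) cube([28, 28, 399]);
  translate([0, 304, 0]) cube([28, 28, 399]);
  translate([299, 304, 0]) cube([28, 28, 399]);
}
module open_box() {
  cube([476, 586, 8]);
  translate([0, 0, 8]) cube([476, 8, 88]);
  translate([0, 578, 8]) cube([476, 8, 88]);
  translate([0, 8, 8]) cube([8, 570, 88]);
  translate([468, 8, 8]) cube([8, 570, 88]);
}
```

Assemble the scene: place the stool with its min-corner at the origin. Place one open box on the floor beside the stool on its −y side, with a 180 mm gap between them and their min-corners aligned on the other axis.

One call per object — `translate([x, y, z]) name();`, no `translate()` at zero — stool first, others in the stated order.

stool();
translate([0, -766, 0]) open_box();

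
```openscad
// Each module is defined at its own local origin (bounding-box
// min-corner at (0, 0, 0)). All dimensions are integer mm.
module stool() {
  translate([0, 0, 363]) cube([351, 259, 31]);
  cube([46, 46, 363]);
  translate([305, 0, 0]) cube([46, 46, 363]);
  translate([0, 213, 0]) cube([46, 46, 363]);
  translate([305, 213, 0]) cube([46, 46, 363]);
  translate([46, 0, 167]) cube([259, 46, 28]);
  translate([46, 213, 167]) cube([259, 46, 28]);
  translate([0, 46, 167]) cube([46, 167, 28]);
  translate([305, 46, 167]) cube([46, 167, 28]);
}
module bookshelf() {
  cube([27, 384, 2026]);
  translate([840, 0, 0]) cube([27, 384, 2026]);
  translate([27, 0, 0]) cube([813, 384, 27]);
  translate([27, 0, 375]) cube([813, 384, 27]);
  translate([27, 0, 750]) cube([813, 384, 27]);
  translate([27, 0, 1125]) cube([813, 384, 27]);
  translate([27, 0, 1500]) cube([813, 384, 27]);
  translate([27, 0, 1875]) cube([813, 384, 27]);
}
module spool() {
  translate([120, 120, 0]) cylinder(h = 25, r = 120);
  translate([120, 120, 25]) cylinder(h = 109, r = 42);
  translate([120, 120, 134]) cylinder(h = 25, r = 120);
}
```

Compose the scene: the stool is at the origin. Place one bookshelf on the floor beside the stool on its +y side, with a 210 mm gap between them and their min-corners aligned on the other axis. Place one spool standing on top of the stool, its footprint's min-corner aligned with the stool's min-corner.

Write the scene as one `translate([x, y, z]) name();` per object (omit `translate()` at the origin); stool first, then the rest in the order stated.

stool();
translate([0, 469, 0]) bookshelf();
translate([0, 0, 394]) spool();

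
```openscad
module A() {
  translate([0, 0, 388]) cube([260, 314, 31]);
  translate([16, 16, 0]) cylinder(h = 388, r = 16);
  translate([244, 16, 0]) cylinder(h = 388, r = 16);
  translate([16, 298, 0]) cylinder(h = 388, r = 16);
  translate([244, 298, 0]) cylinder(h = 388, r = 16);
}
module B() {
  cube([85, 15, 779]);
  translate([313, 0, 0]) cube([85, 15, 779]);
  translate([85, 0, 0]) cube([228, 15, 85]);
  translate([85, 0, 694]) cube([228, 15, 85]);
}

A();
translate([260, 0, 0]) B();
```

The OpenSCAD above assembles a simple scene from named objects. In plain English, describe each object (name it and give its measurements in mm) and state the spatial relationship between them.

A is a four-legged stool. The seat is a 260×314×31 mm slab whose top surface is at z = 419 mm; four round legs, each 32 mm in diameter, run from the floor (z = 0) to the underside of the seat, each leg's axis is inset half a diameter from the nearest pair of seat edges (so the leg's bounding box is flush with the corner).

B is a picture frame with a 228×609 mm rectangular opening (x by z) and a uniform 85 mm border on every side. Frame depth is 15 mm along y. It is built from two vertical stiles running the full outside height and two horizontal rails spanning the gap between the stiles.

The picture frame is against the stool's +x side, with their −y faces flush.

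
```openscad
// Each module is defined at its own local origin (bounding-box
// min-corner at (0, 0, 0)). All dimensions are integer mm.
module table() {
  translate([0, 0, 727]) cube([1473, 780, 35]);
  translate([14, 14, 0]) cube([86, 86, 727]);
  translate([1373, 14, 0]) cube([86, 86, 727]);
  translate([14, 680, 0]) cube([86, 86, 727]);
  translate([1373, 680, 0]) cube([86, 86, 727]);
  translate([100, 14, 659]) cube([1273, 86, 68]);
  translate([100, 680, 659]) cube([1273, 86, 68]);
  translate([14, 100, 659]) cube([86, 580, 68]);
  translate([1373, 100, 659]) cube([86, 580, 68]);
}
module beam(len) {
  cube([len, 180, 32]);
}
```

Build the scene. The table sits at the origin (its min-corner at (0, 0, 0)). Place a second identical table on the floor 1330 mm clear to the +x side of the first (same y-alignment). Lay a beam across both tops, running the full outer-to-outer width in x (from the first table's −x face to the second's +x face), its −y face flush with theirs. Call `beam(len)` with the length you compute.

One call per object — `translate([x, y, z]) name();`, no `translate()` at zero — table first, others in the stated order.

table();
translate([2803, 0, 0]) table();
translate([0, 0, 762]) beam(4276);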